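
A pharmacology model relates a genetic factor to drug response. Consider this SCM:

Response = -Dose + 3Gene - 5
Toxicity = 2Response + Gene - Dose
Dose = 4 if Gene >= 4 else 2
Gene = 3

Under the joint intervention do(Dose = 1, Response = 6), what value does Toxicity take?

14

Setting Dose = 1, Response = 6 by intervention discards those variables' equations.
Toxicity = 2Response + Gene - Dose  [with Response=6, Gene=3, Dose=1]  = 14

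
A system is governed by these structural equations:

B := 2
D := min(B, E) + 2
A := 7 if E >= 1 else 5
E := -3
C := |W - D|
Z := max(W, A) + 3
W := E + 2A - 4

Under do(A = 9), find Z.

14

The intervention breaks the incoming arrows to A: A := 7 if E >= 1 else 5 no longer applies, and A = 9.
W = E + 2A - 4  [with E=-3, A=9]  = 11
Z = max(W, A) + 3  [with W=11, A=9]  = 14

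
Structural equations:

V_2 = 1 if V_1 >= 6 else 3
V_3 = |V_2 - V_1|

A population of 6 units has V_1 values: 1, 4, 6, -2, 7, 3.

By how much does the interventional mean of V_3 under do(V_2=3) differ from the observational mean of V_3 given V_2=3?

do(V_2=3) breaks V_2's dependence on V_1. With V_2=3 fixed, V_3 across the units is 2, 1, 3, 5, 4, 0, mean 2.5.
Observing V_2=3 restricts to units where V_2's equation naturally yields 3: V_1 ∈ {1, 4, -2, 3}. In that subpopulation V_3 = 2, 1, 5, 0, mean 2.
Difference = 2.5 − 2 = 0.5.

0.5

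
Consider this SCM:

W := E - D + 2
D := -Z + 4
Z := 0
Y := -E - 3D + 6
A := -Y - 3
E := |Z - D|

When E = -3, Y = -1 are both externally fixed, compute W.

The joint intervention fixes E = -3, Y = -1, removing each variable's own equation.
D = -Z + 4  [with Z=0]  = 4
W = E - D + 2  [with E=-3, D=4]  = -5

-5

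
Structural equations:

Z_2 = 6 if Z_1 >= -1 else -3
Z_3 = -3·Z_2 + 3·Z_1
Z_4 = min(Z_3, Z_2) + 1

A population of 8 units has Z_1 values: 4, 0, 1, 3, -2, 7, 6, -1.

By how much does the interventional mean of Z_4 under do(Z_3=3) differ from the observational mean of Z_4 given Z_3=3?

2.25

Every unit gets Z_3=3 under the intervention. Z_4 values become 4, 4, 4, 4, -2, 4, 4, 4; E[Z_4|do(Z_3=3)] = 3.25.
Conditioning on Z_3=3 selects the 2 unit(s) with Z_1 ∈ {-2, 7}. Their Z_4 values: -2, 4. Mean = 1.
Difference = 3.25 − 1 = 2.25.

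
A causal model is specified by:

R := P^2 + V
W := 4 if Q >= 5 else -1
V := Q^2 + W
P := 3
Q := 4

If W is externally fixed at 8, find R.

do(W=8) replaces the equation W := 4 if Q >= 5 else -1 with the constant W = 8.
V = Q^2 + W  [with Q=4, W=8]  = 24
R = P^2 + V  [with P=3, V=24]  = 33

33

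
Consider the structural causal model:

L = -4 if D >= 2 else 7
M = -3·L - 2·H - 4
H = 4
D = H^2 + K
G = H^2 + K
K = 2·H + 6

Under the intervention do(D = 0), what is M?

-33

The intervention breaks the incoming arrows to D: D = H^2 + K no longer applies, and D = 0.
L = -4 if D >= 2 else 7  [with D=0]  = 7
M = -3·L - 2·H - 4  [with L=7, H=4]  = -33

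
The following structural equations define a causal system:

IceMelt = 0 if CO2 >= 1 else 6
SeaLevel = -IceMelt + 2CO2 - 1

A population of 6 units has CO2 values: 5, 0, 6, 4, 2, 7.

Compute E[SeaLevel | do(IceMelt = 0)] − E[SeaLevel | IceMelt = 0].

-1.6

do(IceMelt=0) breaks IceMelt's dependence on CO2. With IceMelt=0 fixed, SeaLevel across the units is 9, -1, 11, 7, 3, 13, mean 7.
Observing IceMelt=0 restricts to units where IceMelt's equation naturally yields 0: CO2 ∈ {5, 6, 4, 2, 7}. In that subpopulation SeaLevel = 9, 11, 7, 3, 13, mean 8.6.
Difference = 7 − 8.6 = -1.6.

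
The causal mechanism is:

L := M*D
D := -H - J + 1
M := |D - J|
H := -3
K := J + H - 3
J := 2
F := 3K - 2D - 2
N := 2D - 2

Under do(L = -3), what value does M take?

0

do(L=-3) replaces the equation L := M*D with the constant L = -3.
No directed path runs from L to M, so M keeps its natural value.
D = -H - J + 1  [with H=-3, J=2]  = 2
M = |D - J|  [with D=2, J=2]  = 0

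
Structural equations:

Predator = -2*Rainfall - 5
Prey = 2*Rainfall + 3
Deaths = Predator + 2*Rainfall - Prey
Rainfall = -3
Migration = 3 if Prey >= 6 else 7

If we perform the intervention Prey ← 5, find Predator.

The intervention breaks the incoming arrows to Prey: Prey = 2*Rainfall + 3 no longer applies, and Prey = 5.
Since Predator is not a descendant of the intervened variable, it is unaffected.
Predator = -2*Rainfall - 5  [with Rainfall=-3]  = 1

1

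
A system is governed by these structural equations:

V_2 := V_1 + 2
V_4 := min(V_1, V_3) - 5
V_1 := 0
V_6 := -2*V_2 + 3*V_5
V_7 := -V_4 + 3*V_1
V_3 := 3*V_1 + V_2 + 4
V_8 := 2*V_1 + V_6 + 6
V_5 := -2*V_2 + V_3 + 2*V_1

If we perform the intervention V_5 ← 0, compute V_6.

-4

The intervention breaks the incoming arrows to V_5: V_5 := -2*V_2 + V_3 + 2*V_1 no longer applies, and V_5 = 0.
V_2 = V_1 + 2  [with V_1=0]  = 2
V_6 = -2*V_2 + 3*V_5  [with V_2=2, V_5=0]  = -4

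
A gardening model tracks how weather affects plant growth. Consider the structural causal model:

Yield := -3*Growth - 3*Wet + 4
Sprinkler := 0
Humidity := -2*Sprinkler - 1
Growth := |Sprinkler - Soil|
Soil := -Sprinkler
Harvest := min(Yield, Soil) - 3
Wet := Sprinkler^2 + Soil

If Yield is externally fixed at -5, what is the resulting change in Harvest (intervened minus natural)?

Intervening sets Yield = -5 and removes its equation (Yield := -3*Growth - 3*Wet + 4).
Soil = -Sprinkler  [with Sprinkler=0]  = 0
Harvest = min(Yield, Soil) - 3  [with Yield=-5, Soil=0]  = -8
Without intervention: Soil = -Sprinkler  [with Sprinkler=0]  = 0; Wet = Sprinkler^2 + Soil  [with Sprinkler=0, Soil=0]  = 0; Growth = |Sprinkler - Soil|  [with Sprinkler=0, Soil=0]  = 0; Yield = -3*Growth - 3*Wet + 4  [with Growth=0, Wet=0]  = 4; Harvest = min(Yield, Soil) - 3  [with Yield=4, Soil=0]  = -3.
Change = -8 − (-3) = -5.

-5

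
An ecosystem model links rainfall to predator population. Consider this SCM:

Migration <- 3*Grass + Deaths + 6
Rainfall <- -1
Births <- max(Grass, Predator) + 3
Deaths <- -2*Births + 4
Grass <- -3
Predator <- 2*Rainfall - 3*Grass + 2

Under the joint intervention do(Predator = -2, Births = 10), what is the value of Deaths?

Setting Predator = -2, Births = 10 by intervention discards those variables' equations.
Deaths = -2*Births + 4  [with Births=10]  = -16

-16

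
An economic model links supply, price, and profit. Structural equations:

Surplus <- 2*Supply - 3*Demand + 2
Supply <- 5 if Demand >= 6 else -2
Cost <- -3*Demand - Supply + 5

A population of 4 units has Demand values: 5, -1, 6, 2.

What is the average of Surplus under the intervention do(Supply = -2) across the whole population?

Under do(Supply=-2), Supply's equation is replaced by Supply=-2 for every unit. Per-unit Surplus: -17, 1, -20, -8. Mean = -11.

-11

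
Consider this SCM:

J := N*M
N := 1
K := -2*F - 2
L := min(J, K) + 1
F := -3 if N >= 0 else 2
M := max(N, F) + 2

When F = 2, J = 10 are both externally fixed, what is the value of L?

Setting F = 2, J = 10 by intervention discards those variables' equations.
K = -2*F - 2  [with F=2]  = -6
L = min(J, K) + 1  [with J=10, K=-6]  = -5

-5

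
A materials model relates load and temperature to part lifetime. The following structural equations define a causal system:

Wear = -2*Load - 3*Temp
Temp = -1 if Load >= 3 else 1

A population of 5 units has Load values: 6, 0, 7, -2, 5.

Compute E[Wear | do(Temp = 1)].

The intervention sets Temp=1 in all 5 units regardless of Load. Recomputing Wear per unit gives -15, -3, -17, 1, -13; average -9.4.

-9.4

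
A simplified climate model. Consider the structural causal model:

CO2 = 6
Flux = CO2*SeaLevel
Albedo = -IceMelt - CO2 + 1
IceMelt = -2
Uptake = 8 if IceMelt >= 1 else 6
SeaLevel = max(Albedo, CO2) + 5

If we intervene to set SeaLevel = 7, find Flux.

42

Intervening sets SeaLevel = 7 and removes its equation (SeaLevel = max(Albedo, CO2) + 5).
Flux = CO2*SeaLevel  [with CO2=6, SeaLevel=7]  = 42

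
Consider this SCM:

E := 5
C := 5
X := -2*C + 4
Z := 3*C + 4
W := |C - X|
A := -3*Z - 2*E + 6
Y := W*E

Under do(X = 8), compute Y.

15

The intervention breaks the incoming arrows to X: X := -2*C + 4 no longer applies, and X = 8.
W = |C - X|  [with C=5, X=8]  = 3
Y = W*E  [with W=3, E=5]  = 15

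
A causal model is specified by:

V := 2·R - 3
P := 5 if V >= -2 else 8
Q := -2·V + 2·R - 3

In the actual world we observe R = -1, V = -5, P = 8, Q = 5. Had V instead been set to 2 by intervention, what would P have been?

5

The intervention breaks the incoming arrows to V: V := 2·R - 3 no longer applies, and V = 2.
P = 5 if V >= -2 else 8  [with V=2]  = 5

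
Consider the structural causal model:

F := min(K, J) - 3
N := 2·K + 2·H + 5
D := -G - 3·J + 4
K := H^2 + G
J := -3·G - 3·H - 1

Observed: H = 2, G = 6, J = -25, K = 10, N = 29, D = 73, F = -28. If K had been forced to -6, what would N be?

Intervening sets K = -6 and removes its equation (K := H^2 + G).
N = 2·K + 2·H + 5  [with K=-6, H=2]  = -3

-3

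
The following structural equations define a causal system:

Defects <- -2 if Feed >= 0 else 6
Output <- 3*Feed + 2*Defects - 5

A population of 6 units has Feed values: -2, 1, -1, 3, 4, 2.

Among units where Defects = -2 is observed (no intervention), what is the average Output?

-1.5

E[Output|Defects=-2] averages over only the 4 units with Defects=-2 (Feed = 1, 3, 4, 2): Output = -6, 0, 3, -3, mean -1.5.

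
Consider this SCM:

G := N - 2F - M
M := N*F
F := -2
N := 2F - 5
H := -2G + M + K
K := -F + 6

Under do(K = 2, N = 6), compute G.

Setting K = 2, N = 6 by intervention discards those variables' equations.
M = N*F  [with N=6, F=-2]  = -12
G = N - 2F - M  [with N=6, F=-2, M=-12]  = 22

22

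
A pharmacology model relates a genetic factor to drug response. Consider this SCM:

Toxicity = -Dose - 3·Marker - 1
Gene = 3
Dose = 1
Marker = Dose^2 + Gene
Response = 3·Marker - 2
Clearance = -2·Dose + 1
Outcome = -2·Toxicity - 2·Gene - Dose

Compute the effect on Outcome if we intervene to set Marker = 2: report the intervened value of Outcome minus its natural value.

The intervention breaks the incoming arrows to Marker: Marker = Dose^2 + Gene no longer applies, and Marker = 2.
Toxicity = -Dose - 3·Marker - 1  [with Dose=1, Marker=2]  = -8
Outcome = -2·Toxicity - 2·Gene - Dose  [with Toxicity=-8, Gene=3, Dose=1]  = 9
Without intervention: Marker = Dose^2 + Gene  [with Dose=1, Gene=3]  = 4; Toxicity = -Dose - 3·Marker - 1  [with Dose=1, Marker=4]  = -14; Outcome = -2·Toxicity - 2·Gene - Dose  [with Toxicity=-14, Gene=3, Dose=1]  = 21.
Change = 9 − 21 = -12.

-12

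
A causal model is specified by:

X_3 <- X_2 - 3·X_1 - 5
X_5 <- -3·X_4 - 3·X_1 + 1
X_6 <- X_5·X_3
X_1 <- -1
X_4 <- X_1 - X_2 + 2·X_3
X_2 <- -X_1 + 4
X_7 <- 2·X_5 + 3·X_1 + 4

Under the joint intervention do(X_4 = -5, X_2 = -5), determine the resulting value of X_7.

39

Under do(X_4 = -5, X_2 = -5), each intervened variable's structural equation is replaced by its fixed value.
X_5 = -3·X_4 - 3·X_1 + 1  [with X_4=-5, X_1=-1]  = 19
X_7 = 2·X_5 + 3·X_1 + 4  [with X_5=19, X_1=-1]  = 39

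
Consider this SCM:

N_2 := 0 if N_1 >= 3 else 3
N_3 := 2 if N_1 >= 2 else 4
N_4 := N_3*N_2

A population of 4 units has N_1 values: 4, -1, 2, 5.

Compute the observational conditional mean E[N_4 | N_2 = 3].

9

Observing N_2=3 restricts to units where N_2's equation naturally yields 3: N_1 ∈ {-1, 2}. In that subpopulation N_4 = 12, 6, mean 9.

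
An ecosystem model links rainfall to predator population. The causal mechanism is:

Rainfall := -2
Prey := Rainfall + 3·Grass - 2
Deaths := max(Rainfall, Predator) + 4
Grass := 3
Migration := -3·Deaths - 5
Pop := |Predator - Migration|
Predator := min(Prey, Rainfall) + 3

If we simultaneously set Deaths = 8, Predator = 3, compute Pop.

32

Setting Deaths = 8, Predator = 3 by intervention discards those variables' equations.
Migration = -3·Deaths - 5  [with Deaths=8]  = -29
Pop = |Predator - Migration|  [with Predator=3, Migration=-29]  = 32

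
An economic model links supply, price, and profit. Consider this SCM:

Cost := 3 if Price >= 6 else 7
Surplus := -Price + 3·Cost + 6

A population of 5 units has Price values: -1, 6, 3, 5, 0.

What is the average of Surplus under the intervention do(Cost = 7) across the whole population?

24.4

The intervention sets Cost=7 in all 5 units regardless of Price. Recomputing Surplus per unit gives 28, 21, 24, 22, 27; average 24.4.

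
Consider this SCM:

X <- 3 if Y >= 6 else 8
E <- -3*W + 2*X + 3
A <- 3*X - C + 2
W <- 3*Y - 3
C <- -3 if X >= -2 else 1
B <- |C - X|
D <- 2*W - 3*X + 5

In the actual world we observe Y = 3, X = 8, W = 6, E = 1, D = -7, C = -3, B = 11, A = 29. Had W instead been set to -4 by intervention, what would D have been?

do(W=-4) replaces the equation W <- 3*Y - 3 with the constant W = -4.
X = 3 if Y >= 6 else 8  [with Y=3]  = 8
D = 2*W - 3*X + 5  [with W=-4, X=8]  = -27

-27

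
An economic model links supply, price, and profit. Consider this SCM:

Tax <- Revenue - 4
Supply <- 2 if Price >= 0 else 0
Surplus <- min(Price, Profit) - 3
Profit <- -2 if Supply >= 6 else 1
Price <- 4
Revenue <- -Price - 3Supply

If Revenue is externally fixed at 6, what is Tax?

The intervention breaks the incoming arrows to Revenue: Revenue <- -Price - 3Supply no longer applies, and Revenue = 6.
Tax = Revenue - 4  [with Revenue=6]  = 2

2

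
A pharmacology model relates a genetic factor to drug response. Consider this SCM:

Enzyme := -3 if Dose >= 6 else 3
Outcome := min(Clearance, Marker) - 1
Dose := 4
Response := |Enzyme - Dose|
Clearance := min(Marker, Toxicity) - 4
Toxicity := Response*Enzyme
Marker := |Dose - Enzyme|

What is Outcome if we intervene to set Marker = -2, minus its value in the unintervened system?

-3

The intervention breaks the incoming arrows to Marker: Marker := |Dose - Enzyme| no longer applies, and Marker = -2.
Enzyme = -3 if Dose >= 6 else 3  [with Dose=4]  = 3
Response = |Enzyme - Dose|  [with Enzyme=3, Dose=4]  = 1
Toxicity = Response*Enzyme  [with Response=1, Enzyme=3]  = 3
Clearance = min(Marker, Toxicity) - 4  [with Marker=-2, Toxicity=3]  = -6
Outcome = min(Clearance, Marker) - 1  [with Clearance=-6, Marker=-2]  = -7
Without intervention: Enzyme = -3 if Dose >= 6 else 3  [with Dose=4]  = 3; Marker = |Dose - Enzyme|  [with Dose=4, Enzyme=3]  = 1; Response = |Enzyme - Dose|  [with Enzyme=3, Dose=4]  = 1; Toxicity = Response*Enzyme  [with Response=1, Enzyme=3]  = 3; Clearance = min(Marker, Toxicity) - 4  [with Marker=1, Toxicity=3]  = -3; Outcome = min(Clearance, Marker) - 1  [with Clearance=-3, Marker=1]  = -4.
Change = -7 − (-4) = -3.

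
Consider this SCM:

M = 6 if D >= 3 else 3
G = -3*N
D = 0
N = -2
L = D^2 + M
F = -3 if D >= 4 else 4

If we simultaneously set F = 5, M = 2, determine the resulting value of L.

Under do(F = 5, M = 2), each intervened variable's structural equation is replaced by its fixed value.
L = D^2 + M  [with D=0, M=2]  = 2

2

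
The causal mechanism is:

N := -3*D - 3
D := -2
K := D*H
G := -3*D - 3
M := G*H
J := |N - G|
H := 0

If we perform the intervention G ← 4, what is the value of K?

0

Intervening sets G = 4 and removes its equation (G := -3*D - 3).
No directed path runs from G to K, so K keeps its natural value.
K = D*H  [with D=-2, H=0]  = 0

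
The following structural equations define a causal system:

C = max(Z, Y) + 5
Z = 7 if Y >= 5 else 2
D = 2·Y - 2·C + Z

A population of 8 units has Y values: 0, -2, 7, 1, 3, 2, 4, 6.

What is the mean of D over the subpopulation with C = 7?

E[D|C=7] averages over only the 4 units with C=7 (Y = 0, -2, 1, 2): D = -12, -16, -10, -8, mean -11.5.

-11.5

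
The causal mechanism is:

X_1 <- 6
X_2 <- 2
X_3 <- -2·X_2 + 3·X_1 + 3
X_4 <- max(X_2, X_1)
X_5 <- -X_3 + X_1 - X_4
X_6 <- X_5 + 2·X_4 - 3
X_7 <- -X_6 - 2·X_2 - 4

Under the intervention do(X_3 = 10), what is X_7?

-7

The intervention breaks the incoming arrows to X_3: X_3 <- -2·X_2 + 3·X_1 + 3 no longer applies, and X_3 = 10.
X_4 = max(X_2, X_1)  [with X_2=2, X_1=6]  = 6
X_5 = -X_3 + X_1 - X_4  [with X_3=10, X_1=6, X_4=6]  = -10
X_6 = X_5 + 2·X_4 - 3  [with X_5=-10, X_4=6]  = -1
X_7 = -X_6 - 2·X_2 - 4  [with X_6=-1, X_2=2]  = -7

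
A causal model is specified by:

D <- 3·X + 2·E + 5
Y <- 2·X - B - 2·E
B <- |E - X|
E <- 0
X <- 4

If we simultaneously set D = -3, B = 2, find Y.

6

Under do(D = -3, B = 2), each intervened variable's structural equation is replaced by its fixed value.
Y = 2·X - B - 2·E  [with X=4, B=2, E=0]  = 6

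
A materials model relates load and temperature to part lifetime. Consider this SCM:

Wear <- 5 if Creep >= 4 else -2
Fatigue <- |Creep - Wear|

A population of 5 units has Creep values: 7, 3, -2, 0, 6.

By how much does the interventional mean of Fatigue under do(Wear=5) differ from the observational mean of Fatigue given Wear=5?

1.9

do(Wear=5) breaks Wear's dependence on Creep. With Wear=5 fixed, Fatigue across the units is 2, 2, 7, 5, 1, mean 3.4.
E[Fatigue|Wear=5] averages over only the 2 units with Wear=5 (Creep = 7, 6): Fatigue = 2, 1, mean 1.5.
Difference = 3.4 − 1.5 = 1.9.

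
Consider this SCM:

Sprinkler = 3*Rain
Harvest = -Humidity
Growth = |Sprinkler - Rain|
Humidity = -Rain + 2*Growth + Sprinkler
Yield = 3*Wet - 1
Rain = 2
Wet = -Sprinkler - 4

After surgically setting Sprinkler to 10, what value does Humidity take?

do(Sprinkler=10) replaces the equation Sprinkler = 3*Rain with the constant Sprinkler = 10.
Growth = |Sprinkler - Rain|  [with Sprinkler=10, Rain=2]  = 8
Humidity = -Rain + 2*Growth + Sprinkler  [with Rain=2, Growth=8, Sprinkler=10]  = 24

24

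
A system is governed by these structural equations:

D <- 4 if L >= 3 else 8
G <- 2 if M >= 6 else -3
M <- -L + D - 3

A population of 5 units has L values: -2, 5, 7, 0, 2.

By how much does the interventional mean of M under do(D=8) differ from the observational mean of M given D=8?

Every unit gets D=8 under the intervention. M values become 7, 0, -2, 5, 3; E[M|do(D=8)] = 2.6.
E[M|D=8] averages over only the 3 units with D=8 (L = -2, 0, 2): M = 7, 5, 3, mean 5.
Difference = 2.6 − 5 = -2.4.

-2.4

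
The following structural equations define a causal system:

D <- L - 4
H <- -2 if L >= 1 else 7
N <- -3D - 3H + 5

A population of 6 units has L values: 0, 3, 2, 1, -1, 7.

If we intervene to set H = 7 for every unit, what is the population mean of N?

-10

do(H=7) breaks H's dependence on L. With H=7 fixed, N across the units is -4, -13, -10, -7, -1, -25, mean -10.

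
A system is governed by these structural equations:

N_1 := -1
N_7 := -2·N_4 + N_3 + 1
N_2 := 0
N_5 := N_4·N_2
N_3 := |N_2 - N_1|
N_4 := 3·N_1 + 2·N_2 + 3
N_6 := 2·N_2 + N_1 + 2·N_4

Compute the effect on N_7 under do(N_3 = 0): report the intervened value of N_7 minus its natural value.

-1

The intervention breaks the incoming arrows to N_3: N_3 := |N_2 - N_1| no longer applies, and N_3 = 0.
N_4 = 3·N_1 + 2·N_2 + 3  [with N_1=-1, N_2=0]  = 0
N_7 = -2·N_4 + N_3 + 1  [with N_4=0, N_3=0]  = 1
Without intervention: N_3 = |N_2 - N_1|  [with N_2=0, N_1=-1]  = 1; N_4 = 3·N_1 + 2·N_2 + 3  [with N_1=-1, N_2=0]  = 0; N_7 = -2·N_4 + N_3 + 1  [with N_4=0, N_3=1]  = 2.
Change = 1 − 2 = -1.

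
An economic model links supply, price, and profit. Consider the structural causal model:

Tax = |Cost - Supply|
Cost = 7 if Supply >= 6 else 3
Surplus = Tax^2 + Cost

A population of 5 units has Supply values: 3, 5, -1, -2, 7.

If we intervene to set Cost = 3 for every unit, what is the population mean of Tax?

3

The intervention sets Cost=3 in all 5 units regardless of Supply. Recomputing Tax per unit gives 0, 2, 4, 5, 4; average 3.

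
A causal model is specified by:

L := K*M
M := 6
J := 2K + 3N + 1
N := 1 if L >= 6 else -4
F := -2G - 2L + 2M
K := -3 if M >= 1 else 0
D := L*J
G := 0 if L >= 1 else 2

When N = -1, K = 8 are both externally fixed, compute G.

Setting N = -1, K = 8 by intervention discards those variables' equations.
L = K*M  [with K=8, M=6]  = 48
G = 0 if L >= 1 else 2  [with L=48]  = 0

0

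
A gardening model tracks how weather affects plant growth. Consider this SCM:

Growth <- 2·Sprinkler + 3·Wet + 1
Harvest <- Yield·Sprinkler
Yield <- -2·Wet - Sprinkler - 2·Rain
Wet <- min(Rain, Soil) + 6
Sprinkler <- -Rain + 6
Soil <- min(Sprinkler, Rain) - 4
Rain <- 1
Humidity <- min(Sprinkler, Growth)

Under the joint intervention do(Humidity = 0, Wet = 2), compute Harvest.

Under do(Humidity = 0, Wet = 2), each intervened variable's structural equation is replaced by its fixed value.
Sprinkler = -Rain + 6  [with Rain=1]  = 5
Yield = -2·Wet - Sprinkler - 2·Rain  [with Wet=2, Sprinkler=5, Rain=1]  = -11
Harvest = Yield·Sprinkler  [with Yield=-11, Sprinkler=5]  = -55

-55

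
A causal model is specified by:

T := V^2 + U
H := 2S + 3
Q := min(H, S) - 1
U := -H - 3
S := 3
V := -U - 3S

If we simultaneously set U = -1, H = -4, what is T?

Setting U = -1, H = -4 by intervention discards those variables' equations.
V = -U - 3S  [with U=-1, S=3]  = -8
T = V^2 + U  [with V=-8, U=-1]  = 63

63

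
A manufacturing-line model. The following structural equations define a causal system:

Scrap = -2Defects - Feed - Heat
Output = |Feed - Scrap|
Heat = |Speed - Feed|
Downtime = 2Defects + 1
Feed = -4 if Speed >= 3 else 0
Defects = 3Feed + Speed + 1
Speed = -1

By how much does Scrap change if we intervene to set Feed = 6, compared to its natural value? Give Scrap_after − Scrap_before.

-48

do(Feed=6) replaces the equation Feed = -4 if Speed >= 3 else 0 with the constant Feed = 6.
Heat = |Speed - Feed|  [with Speed=-1, Feed=6]  = 7
Defects = 3Feed + Speed + 1  [with Feed=6, Speed=-1]  = 18
Scrap = -2Defects - Feed - Heat  [with Defects=18, Feed=6, Heat=7]  = -49
Without intervention: Feed = -4 if Speed >= 3 else 0  [with Speed=-1]  = 0; Heat = |Speed - Feed|  [with Speed=-1, Feed=0]  = 1; Defects = 3Feed + Speed + 1  [with Feed=0, Speed=-1]  = 0; Scrap = -2Defects - Feed - Heat  [with Defects=0, Feed=0, Heat=1]  = -1.
Change = -49 − (-1) = -48.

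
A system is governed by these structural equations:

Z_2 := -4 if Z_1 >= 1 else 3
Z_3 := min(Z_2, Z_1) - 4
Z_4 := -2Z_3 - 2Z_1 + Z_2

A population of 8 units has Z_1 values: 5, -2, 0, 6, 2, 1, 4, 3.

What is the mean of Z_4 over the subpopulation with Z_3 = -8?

5

Conditioning on Z_3=-8 selects the 6 unit(s) with Z_1 ∈ {5, 6, 2, 1, 4, 3}. Their Z_4 values: 2, 0, 8, 10, 4, 6. Mean = 5.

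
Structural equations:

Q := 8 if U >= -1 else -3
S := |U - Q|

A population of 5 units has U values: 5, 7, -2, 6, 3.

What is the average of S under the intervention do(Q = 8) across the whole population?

4.2

Every unit gets Q=8 under the intervention. S values become 3, 1, 10, 2, 5; E[S|do(Q=8)] = 4.2.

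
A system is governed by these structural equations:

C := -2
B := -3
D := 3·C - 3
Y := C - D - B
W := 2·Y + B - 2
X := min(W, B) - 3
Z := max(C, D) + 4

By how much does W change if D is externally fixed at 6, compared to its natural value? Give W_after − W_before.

do(D=6) replaces the equation D := 3·C - 3 with the constant D = 6.
Y = C - D - B  [with C=-2, D=6, B=-3]  = -5
W = 2·Y + B - 2  [with Y=-5, B=-3]  = -15
Without intervention: D = 3·C - 3  [with C=-2]  = -9; Y = C - D - B  [with C=-2, D=-9, B=-3]  = 10; W = 2·Y + B - 2  [with Y=10, B=-3]  = 15.
Change = -15 − 15 = -30.

-30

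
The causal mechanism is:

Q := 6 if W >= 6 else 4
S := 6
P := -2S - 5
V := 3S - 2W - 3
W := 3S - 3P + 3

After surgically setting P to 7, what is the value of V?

Under do(P=7), the mechanism P := -2S - 5 is discarded; P is fixed at 7.
W = 3S - 3P + 3  [with S=6, P=7]  = 0
V = 3S - 2W - 3  [with S=6, W=0]  = 15

15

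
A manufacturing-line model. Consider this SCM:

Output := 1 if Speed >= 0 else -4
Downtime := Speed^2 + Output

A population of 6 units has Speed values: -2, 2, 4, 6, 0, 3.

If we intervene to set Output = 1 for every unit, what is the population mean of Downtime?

do(Output=1) breaks Output's dependence on Speed. With Output=1 fixed, Downtime across the units is 5, 5, 17, 37, 1, 10, mean 12.5.

12.5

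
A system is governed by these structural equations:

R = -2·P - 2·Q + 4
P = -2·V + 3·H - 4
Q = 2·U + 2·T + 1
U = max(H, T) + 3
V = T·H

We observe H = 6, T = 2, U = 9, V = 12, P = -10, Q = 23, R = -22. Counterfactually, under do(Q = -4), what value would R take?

Intervening sets Q = -4 and removes its equation (Q = 2·U + 2·T + 1).
V = T·H  [with T=2, H=6]  = 12
P = -2·V + 3·H - 4  [with V=12, H=6]  = -10
R = -2·P - 2·Q + 4  [with P=-10, Q=-4]  = 32

32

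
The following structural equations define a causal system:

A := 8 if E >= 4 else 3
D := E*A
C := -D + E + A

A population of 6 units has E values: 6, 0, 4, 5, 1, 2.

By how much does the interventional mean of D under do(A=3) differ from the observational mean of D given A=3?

Under do(A=3), A's equation is replaced by A=3 for every unit. Per-unit D: 18, 0, 12, 15, 3, 6. Mean = 9.
Observing A=3 restricts to units where A's equation naturally yields 3: E ∈ {0, 1, 2}. In that subpopulation D = 0, 3, 6, mean 3.
Difference = 9 − 3 = 6.

6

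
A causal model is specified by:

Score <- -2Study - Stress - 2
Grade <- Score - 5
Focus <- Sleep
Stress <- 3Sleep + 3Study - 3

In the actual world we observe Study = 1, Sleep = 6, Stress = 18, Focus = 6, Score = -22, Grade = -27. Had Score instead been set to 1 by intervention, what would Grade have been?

-4

The intervention breaks the incoming arrows to Score: Score <- -2Study - Stress - 2 no longer applies, and Score = 1.
Grade = Score - 5  [with Score=1]  = -4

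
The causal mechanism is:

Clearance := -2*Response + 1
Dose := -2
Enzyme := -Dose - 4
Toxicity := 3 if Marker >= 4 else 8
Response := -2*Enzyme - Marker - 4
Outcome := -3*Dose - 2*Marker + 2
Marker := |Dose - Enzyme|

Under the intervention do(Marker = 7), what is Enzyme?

-2

Under do(Marker=7), the mechanism Marker := |Dose - Enzyme| is discarded; Marker is fixed at 7.
Since Enzyme is not a descendant of the intervened variable, it is unaffected.
Enzyme = -Dose - 4  [with Dose=-2]  = -2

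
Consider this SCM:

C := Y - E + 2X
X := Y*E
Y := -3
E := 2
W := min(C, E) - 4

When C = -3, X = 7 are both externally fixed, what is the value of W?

The joint intervention fixes C = -3, X = 7, removing each variable's own equation.
W = min(C, E) - 4  [with C=-3, E=2]  = -7

-7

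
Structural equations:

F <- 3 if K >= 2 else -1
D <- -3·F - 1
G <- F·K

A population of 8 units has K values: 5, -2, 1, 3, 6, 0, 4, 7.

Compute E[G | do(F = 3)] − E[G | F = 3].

Under do(F=3), F's equation is replaced by F=3 for every unit. Per-unit G: 15, -6, 3, 9, 18, 0, 12, 21. Mean = 9.
E[G|F=3] averages over only the 5 units with F=3 (K = 5, 3, 6, 4, 7): G = 15, 9, 18, 12, 21, mean 15.
Difference = 9 − 15 = -6.

-6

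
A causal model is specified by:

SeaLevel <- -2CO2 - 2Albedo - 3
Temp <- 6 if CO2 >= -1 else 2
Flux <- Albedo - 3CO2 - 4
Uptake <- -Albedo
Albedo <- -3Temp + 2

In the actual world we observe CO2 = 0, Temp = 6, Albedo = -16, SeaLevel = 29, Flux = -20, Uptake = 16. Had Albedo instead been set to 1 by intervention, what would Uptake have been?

The intervention breaks the incoming arrows to Albedo: Albedo <- -3Temp + 2 no longer applies, and Albedo = 1.
Uptake = -Albedo  [with Albedo=1]  = -1

-1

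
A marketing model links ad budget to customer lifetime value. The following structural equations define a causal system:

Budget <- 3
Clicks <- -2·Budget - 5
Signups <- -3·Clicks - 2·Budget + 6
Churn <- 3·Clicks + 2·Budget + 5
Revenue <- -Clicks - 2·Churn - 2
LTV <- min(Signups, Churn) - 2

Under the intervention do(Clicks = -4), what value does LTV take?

-3

Under do(Clicks=-4), the mechanism Clicks <- -2·Budget - 5 is discarded; Clicks is fixed at -4.
Signups = -3·Clicks - 2·Budget + 6  [with Clicks=-4, Budget=3]  = 12
Churn = 3·Clicks + 2·Budget + 5  [with Clicks=-4, Budget=3]  = -1
LTV = min(Signups, Churn) - 2  [with Signups=12, Churn=-1]  = -3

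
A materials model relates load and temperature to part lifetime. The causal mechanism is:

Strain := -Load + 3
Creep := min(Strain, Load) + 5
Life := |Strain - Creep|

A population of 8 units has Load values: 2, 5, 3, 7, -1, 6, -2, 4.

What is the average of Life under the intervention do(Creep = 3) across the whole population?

Under do(Creep=3), Creep's equation is replaced by Creep=3 for every unit. Per-unit Life: 2, 5, 3, 7, 1, 6, 2, 4. Mean = 3.75.

3.75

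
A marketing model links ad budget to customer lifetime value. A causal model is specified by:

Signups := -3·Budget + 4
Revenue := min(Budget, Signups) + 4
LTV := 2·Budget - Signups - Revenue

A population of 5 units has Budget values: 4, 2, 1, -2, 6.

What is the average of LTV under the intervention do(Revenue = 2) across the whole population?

5

Every unit gets Revenue=2 under the intervention. LTV values become 14, 4, -1, -16, 24; E[LTV|do(Revenue=2)] = 5.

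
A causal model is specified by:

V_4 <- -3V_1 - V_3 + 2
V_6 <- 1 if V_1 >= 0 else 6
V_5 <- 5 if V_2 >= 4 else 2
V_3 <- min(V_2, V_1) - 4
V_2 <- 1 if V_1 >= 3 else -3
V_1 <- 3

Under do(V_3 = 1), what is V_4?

The intervention breaks the incoming arrows to V_3: V_3 <- min(V_2, V_1) - 4 no longer applies, and V_3 = 1.
V_4 = -3V_1 - V_3 + 2  [with V_1=3, V_3=1]  = -8

-8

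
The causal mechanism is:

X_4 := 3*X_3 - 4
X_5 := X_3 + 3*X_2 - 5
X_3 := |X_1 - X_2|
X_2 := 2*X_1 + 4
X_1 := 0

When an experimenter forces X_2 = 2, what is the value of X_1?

Under do(X_2=2), the mechanism X_2 := 2*X_1 + 4 is discarded; X_2 is fixed at 2.
X_1 is not downstream of the intervention, so its value is determined by the original equations.

0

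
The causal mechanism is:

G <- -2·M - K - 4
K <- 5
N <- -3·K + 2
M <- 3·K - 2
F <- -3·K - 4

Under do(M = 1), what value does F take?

Under do(M=1), the mechanism M <- 3·K - 2 is discarded; M is fixed at 1.
Since F is not a descendant of the intervened variable, it is unaffected.
F = -3·K - 4  [with K=5]  = -19

-19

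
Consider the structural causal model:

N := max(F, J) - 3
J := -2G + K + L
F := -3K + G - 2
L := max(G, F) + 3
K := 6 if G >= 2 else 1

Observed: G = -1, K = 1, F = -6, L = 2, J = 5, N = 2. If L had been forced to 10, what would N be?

Under do(L=10), the mechanism L := max(G, F) + 3 is discarded; L is fixed at 10.
K = 6 if G >= 2 else 1  [with G=-1]  = 1
F = -3K + G - 2  [with K=1, G=-1]  = -6
J = -2G + K + L  [with G=-1, K=1, L=10]  = 13
N = max(F, J) - 3  [with F=-6, J=13]  = 10

10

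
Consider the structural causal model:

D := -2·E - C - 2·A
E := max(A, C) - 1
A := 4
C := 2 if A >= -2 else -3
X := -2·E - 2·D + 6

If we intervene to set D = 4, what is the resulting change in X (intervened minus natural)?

-40

Intervening sets D = 4 and removes its equation (D := -2·E - C - 2·A).
C = 2 if A >= -2 else -3  [with A=4]  = 2
E = max(A, C) - 1  [with A=4, C=2]  = 3
X = -2·E - 2·D + 6  [with E=3, D=4]  = -8
Without intervention: C = 2 if A >= -2 else -3  [with A=4]  = 2; E = max(A, C) - 1  [with A=4, C=2]  = 3; D = -2·E - C - 2·A  [with E=3, C=2, A=4]  = -16; X = -2·E - 2·D + 6  [with E=3, D=-16]  = 32.
Change = -8 − 32 = -40.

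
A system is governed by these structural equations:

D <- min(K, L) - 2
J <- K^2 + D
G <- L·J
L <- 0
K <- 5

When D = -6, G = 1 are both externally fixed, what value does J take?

19

The joint intervention fixes D = -6, G = 1, removing each variable's own equation.
J = K^2 + D  [with K=5, D=-6]  = 19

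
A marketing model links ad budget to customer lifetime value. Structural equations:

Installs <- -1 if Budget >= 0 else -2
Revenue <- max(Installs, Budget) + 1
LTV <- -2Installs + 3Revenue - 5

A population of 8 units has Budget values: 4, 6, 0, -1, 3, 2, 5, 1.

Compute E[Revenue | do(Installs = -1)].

3.5

The intervention sets Installs=-1 in all 8 units regardless of Budget. Recomputing Revenue per unit gives 5, 7, 1, 0, 4, 3, 6, 2; average 3.5.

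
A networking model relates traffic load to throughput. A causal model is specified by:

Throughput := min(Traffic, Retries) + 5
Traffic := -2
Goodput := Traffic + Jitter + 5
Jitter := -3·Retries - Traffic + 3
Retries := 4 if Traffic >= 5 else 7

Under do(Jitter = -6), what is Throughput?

3

The intervention breaks the incoming arrows to Jitter: Jitter := -3·Retries - Traffic + 3 no longer applies, and Jitter = -6.
Throughput is not downstream of the intervention, so its value is determined by the original equations.
Retries = 4 if Traffic >= 5 else 7  [with Traffic=-2]  = 7
Throughput = min(Traffic, Retries) + 5  [with Traffic=-2, Retries=7]  = 3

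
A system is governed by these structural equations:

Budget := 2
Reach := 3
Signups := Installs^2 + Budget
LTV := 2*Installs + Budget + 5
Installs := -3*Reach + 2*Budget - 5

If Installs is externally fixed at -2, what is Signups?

The intervention breaks the incoming arrows to Installs: Installs := -3*Reach + 2*Budget - 5 no longer applies, and Installs = -2.
Signups = Installs^2 + Budget  [with Installs=-2, Budget=2]  = 6

6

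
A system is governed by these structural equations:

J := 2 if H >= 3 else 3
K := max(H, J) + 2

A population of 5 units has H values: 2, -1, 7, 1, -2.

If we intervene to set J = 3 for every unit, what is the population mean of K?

do(J=3) breaks J's dependence on H. With J=3 fixed, K across the units is 5, 5, 9, 5, 5, mean 5.8.

5.8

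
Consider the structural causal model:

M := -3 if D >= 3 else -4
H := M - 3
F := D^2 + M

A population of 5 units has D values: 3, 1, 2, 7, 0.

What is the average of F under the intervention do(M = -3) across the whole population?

9.6

Under do(M=-3), M's equation is replaced by M=-3 for every unit. Per-unit F: 6, -2, 1, 46, -3. Mean = 9.6.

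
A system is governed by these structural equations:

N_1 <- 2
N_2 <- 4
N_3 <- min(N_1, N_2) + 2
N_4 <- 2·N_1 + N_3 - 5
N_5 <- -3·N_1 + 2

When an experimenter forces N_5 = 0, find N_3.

do(N_5=0) replaces the equation N_5 <- -3·N_1 + 2 with the constant N_5 = 0.
N_3 is not downstream of the intervention, so its value is determined by the original equations.
N_3 = min(N_1, N_2) + 2  [with N_1=2, N_2=4]  = 4

4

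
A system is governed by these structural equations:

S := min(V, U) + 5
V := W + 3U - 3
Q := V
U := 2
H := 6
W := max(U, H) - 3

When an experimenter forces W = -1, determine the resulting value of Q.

2

The intervention breaks the incoming arrows to W: W := max(U, H) - 3 no longer applies, and W = -1.
V = W + 3U - 3  [with W=-1, U=2]  = 2
Q = V  [with V=2]  = 2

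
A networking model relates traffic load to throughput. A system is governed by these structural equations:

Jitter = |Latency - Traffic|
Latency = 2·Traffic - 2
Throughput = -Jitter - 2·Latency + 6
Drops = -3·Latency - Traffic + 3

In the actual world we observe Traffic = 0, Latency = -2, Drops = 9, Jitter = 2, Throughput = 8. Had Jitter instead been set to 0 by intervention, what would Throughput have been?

Intervening sets Jitter = 0 and removes its equation (Jitter = |Latency - Traffic|).
Latency = 2·Traffic - 2  [with Traffic=0]  = -2
Throughput = -Jitter - 2·Latency + 6  [with Jitter=0, Latency=-2]  = 10

10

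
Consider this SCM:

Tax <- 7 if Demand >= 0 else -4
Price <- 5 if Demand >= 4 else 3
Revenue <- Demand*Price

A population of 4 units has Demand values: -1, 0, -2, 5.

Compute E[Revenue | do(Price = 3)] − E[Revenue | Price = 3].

4.5

Under do(Price=3), Price's equation is replaced by Price=3 for every unit. Per-unit Revenue: -3, 0, -6, 15. Mean = 1.5.
E[Revenue|Price=3] averages over only the 3 units with Price=3 (Demand = -1, 0, -2): Revenue = -3, 0, -6, mean -3.
Difference = 1.5 − (-3) = 4.5.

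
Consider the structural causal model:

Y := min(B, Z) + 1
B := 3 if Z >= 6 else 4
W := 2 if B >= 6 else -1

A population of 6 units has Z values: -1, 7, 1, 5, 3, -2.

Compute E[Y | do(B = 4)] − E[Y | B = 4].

The intervention sets B=4 in all 6 units regardless of Z. Recomputing Y per unit gives 0, 5, 2, 5, 4, -1; average 2.5.
Conditioning on B=4 selects the 5 unit(s) with Z ∈ {-1, 1, 5, 3, -2}. Their Y values: 0, 2, 5, 4, -1. Mean = 2.
Difference = 2.5 − 2 = 0.5.

0.5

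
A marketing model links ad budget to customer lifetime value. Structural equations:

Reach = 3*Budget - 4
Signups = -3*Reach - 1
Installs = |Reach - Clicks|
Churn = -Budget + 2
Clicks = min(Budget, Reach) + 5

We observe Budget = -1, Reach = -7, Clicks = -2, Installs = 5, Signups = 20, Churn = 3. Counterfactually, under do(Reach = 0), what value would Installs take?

Under do(Reach=0), the mechanism Reach = 3*Budget - 4 is discarded; Reach is fixed at 0.
Clicks = min(Budget, Reach) + 5  [with Budget=-1, Reach=0]  = 4
Installs = |Reach - Clicks|  [with Reach=0, Clicks=4]  = 4

4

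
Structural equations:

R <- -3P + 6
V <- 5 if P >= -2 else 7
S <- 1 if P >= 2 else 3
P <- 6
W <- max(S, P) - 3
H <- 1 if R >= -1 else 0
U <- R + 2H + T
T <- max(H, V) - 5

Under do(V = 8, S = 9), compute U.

-9

Under do(V = 8, S = 9), each intervened variable's structural equation is replaced by its fixed value.
R = -3P + 6  [with P=6]  = -12
H = 1 if R >= -1 else 0  [with R=-12]  = 0
T = max(H, V) - 5  [with H=0, V=8]  = 3
U = R + 2H + T  [with R=-12, H=0, T=3]  = -9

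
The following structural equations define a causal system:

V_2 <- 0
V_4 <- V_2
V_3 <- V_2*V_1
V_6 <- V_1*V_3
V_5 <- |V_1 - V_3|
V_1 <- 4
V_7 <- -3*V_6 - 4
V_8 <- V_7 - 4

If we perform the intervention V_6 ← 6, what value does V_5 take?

do(V_6=6) replaces the equation V_6 <- V_1*V_3 with the constant V_6 = 6.
Since V_5 is not a descendant of the intervened variable, it is unaffected.
V_3 = V_2*V_1  [with V_2=0, V_1=4]  = 0
V_5 = |V_1 - V_3|  [with V_1=4, V_3=0]  = 4

4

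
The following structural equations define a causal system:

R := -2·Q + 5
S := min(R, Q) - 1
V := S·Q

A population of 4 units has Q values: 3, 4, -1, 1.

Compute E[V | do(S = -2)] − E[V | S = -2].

-1.5

The intervention sets S=-2 in all 4 units regardless of Q. Recomputing V per unit gives -6, -8, 2, -2; average -3.5.
E[V|S=-2] averages over only the 2 units with S=-2 (Q = 3, -1): V = -6, 2, mean -2.
Difference = -3.5 − (-2) = -1.5.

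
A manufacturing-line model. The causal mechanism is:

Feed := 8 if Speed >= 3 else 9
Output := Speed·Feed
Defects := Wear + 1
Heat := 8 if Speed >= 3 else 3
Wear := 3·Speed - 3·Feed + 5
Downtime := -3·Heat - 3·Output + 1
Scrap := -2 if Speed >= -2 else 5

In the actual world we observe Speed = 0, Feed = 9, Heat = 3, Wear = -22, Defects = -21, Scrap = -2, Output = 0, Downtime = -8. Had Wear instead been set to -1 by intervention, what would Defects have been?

0

Intervening sets Wear = -1 and removes its equation (Wear := 3·Speed - 3·Feed + 5).
Defects = Wear + 1  [with Wear=-1]  = 0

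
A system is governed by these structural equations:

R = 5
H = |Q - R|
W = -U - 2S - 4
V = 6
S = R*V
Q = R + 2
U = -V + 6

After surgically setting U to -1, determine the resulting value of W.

-63

do(U=-1) replaces the equation U = -V + 6 with the constant U = -1.
S = R*V  [with R=5, V=6]  = 30
W = -U - 2S - 4  [with U=-1, S=30]  = -63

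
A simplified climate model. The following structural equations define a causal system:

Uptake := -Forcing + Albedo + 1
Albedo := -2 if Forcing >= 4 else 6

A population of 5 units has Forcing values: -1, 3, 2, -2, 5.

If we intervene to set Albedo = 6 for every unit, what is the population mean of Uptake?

5.6

do(Albedo=6) breaks Albedo's dependence on Forcing. With Albedo=6 fixed, Uptake across the units is 8, 4, 5, 9, 2, mean 5.6.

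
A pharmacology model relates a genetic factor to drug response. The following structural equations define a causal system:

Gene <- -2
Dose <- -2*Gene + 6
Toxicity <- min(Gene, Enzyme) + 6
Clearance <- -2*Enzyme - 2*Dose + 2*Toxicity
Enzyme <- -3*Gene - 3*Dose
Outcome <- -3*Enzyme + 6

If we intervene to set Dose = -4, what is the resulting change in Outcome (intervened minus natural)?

Under do(Dose=-4), the mechanism Dose <- -2*Gene + 6 is discarded; Dose is fixed at -4.
Enzyme = -3*Gene - 3*Dose  [with Gene=-2, Dose=-4]  = 18
Outcome = -3*Enzyme + 6  [with Enzyme=18]  = -48
Without intervention: Dose = -2*Gene + 6  [with Gene=-2]  = 10; Enzyme = -3*Gene - 3*Dose  [with Gene=-2, Dose=10]  = -24; Outcome = -3*Enzyme + 6  [with Enzyme=-24]  = 78.
Change = -48 − 78 = -126.

-126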